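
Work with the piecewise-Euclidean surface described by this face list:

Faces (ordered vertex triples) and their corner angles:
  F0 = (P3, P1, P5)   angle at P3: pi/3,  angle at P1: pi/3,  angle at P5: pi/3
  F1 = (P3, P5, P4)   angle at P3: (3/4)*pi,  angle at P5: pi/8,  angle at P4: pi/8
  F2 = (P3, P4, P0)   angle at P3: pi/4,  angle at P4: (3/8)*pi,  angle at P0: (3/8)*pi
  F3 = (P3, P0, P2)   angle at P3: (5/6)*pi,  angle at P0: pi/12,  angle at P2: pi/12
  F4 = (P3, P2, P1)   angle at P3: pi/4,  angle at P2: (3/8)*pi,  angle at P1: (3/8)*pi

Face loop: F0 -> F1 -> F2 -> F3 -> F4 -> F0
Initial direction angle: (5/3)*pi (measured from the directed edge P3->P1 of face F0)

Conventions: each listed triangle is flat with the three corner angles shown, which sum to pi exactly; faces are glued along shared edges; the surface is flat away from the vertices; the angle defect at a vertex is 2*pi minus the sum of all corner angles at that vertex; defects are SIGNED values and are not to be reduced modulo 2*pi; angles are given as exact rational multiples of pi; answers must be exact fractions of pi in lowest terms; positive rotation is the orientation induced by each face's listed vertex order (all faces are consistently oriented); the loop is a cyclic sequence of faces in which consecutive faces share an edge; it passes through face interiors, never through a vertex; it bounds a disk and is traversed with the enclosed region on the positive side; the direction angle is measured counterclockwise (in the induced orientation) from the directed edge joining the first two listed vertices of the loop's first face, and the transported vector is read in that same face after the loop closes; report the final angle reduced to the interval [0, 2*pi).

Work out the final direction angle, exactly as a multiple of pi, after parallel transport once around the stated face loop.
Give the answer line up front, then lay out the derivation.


Answer: final direction angle = (5/4)*pi

enclosed vertex P3: corner angles sum to (29/12)*pi, defect = 2*pi - (29/12)*pi = (-5/12)*pi
by Gauss-Bonnet the loop rotates the vector by the enclosed defect sum (positive orientation, mod 2*pi)
final angle = (5/3)*pi - (5/12)*pi = (5/4)*pi (mod 2*pi)


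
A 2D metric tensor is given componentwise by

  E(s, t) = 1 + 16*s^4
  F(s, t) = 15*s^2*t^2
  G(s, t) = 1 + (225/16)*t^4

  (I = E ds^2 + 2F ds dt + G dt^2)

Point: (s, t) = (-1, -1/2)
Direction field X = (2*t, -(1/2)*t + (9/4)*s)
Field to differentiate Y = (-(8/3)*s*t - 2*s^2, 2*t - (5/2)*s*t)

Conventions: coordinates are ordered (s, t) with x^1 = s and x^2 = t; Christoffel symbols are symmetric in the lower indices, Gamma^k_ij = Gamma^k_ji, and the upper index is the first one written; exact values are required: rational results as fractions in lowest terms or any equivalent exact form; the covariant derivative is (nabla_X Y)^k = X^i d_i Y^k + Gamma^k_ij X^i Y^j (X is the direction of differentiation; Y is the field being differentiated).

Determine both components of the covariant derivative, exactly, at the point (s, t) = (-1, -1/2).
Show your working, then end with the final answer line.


E = 17, F = 15/4, G = 481/256 at the point
E_s = -64, E_t = 0, F_s = -15/2, F_t = -15, G_s = 0, G_t = -225/32
EG - F^2 = 4577/256;  g^inv = (256/4577) * [[481/256, -15/4], [-15/4, 17]]
first-kind symbols [ij,l] = (1/2)(d_i g_jl + d_j g_il - d_l g_ij): [ss,s] = E_s/2 = -32, [ss,t] = F_s - E_t/2 = -15/2, [st,s] = E_t/2 = 0, [st,t] = G_s/2 = 0, [tt,s] = F_t - G_s/2 = -15, [tt,t] = G_t/2 = -225/64
Gamma^s_ij = (G*[ij,s] - F*[ij,t])/(EG - F^2), Gamma^t_ij = (E*[ij,t] - F*[ij,s])/(EG - F^2)
Gamma_sss = -8192/4577, Gamma_sst = 0, Gamma_stt = -3840/4577, Gamma_tss = -1920/4577, Gamma_tst = 0, Gamma_ttt = -900/4577
X = (-1, -2), Y = (-10/3, -9/4) at the point

Answer: (nabla_X Y)^s = -93408/4577, (nabla_X Y)^t = -229457/18308


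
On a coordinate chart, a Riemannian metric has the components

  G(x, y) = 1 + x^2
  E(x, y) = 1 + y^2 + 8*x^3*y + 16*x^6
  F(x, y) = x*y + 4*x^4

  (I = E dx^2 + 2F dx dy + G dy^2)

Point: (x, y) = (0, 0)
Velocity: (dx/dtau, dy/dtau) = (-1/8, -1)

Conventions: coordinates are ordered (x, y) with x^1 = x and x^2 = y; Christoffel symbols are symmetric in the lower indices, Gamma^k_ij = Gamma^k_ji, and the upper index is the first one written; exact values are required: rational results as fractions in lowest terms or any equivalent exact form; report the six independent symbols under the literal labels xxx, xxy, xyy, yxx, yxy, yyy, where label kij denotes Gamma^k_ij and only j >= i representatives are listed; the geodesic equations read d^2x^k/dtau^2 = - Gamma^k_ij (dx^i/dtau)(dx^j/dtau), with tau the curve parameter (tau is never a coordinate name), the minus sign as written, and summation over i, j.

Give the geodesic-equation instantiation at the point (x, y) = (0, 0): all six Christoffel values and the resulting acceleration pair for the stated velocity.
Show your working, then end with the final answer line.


E = 1, F = 0, G = 1 at the point
E_x = 0, E_y = 0, F_x = 0, F_y = 0, G_x = 0, G_y = 0
EG - F^2 = 1;  g^inv = (1) * [[1, 0], [0, 1]]
first-kind symbols [ij,l] = (1/2)(d_i g_jl + d_j g_il - d_l g_ij): [xx,x] = E_x/2 = 0, [xx,y] = F_x - E_y/2 = 0, [xy,x] = E_y/2 = 0, [xy,y] = G_x/2 = 0, [yy,x] = F_y - G_x/2 = 0, [yy,y] = G_y/2 = 0
Gamma^x_ij = (G*[ij,x] - F*[ij,y])/(EG - F^2), Gamma^y_ij = (E*[ij,y] - F*[ij,x])/(EG - F^2)
Gamma_xxx = 0, Gamma_xxy = 0, Gamma_xyy = 0, Gamma_yxx = 0, Gamma_yxy = 0, Gamma_yyy = 0
d^2x/dtau^2 = -(Gamma_xxx*(-1/8)^2 + 2*Gamma_xxy*(-1/8)*(-1) + Gamma_xyy*(-1)^2) = 0
d^2y/dtau^2 = -(Gamma_yxx*(-1/8)^2 + 2*Gamma_yxy*(-1/8)*(-1) + Gamma_yyy*(-1)^2) = 0

Answer: Gamma_xxx = 0, Gamma_xxy = 0, Gamma_xyy = 0, Gamma_yxx = 0, Gamma_yxy = 0, Gamma_yyy = 0; accelerations (d^2x/dtau^2, d^2y/dtau^2) = (0, 0)


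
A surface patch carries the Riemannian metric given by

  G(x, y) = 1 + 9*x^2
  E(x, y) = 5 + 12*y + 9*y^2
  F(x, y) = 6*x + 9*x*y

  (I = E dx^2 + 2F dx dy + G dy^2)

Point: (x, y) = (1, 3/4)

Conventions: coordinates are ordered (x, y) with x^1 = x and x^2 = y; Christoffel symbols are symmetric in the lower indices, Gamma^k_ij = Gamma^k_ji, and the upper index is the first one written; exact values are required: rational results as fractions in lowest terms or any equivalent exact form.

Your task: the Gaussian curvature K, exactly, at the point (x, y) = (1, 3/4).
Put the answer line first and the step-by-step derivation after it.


Answer: K = -2304/201601

E = 305/16, F = 51/4, G = 10, EG - F^2 = 449/16 at the point
E_x = 0, E_y = 51/2, F_x = 51/4, F_y = 9, G_x = 18, G_y = 0
E_yy = 18, F_xy = 9, G_xx = 18
By Brioschi, K is (det M1 - det M2) divided by (EG - F^2) squared.
M1 = [[-E_yy/2 + F_xy - G_xx/2, E_x/2, F_x - E_y/2], [F_y - G_x/2, E, F], [G_y/2, F, G]] = [[-9, 0, 0], [0, 305/16, 51/4], [0, 51/4, 10]]; det M1 = -4041/16
M2 = [[0, E_y/2, G_x/2], [E_y/2, E, F], [G_x/2, F, G]] = [[0, 51/4, 9], [51/4, 305/16, 51/4], [9, 51/4, 10]]; det M2 = -3897/16
det M1 - det M2 = -9; K = -9 / (449/16)^2 = -2304/201601


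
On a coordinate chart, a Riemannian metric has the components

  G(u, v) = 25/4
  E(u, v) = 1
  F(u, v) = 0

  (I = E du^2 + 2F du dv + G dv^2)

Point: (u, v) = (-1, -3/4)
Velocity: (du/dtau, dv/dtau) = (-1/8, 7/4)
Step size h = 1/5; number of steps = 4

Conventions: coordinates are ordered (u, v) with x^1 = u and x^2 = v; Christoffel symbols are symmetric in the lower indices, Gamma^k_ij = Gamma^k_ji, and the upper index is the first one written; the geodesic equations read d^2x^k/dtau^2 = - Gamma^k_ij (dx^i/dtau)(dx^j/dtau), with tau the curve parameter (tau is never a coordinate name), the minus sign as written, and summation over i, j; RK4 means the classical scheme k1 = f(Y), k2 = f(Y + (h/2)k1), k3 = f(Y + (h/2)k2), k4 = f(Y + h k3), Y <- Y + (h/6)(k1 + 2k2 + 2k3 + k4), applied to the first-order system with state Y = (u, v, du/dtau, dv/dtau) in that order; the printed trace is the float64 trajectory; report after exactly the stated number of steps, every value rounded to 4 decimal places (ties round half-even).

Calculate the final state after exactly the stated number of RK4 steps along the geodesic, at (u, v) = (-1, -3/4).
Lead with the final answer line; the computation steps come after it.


Answer: u = -1.1000, v = 0.6500, du/dtau = -0.1250, dv/dtau = 1.7500

f(Y) = (du/dtau, dv/dtau, -Gamma^u_ij Y'^i Y'^j, -Gamma^v_ij Y'^i Y'^j) with the Gammas evaluated at the stage position; h = 0.200000; intermediate values shown to 6 dp
step 0: u = -1.0000, v = -0.7500, du/dtau = -0.1250, dv/dtau = 1.7500
step 1:
  k1: at (u, v) = (-1.000000, -0.750000), (du/dtau, dv/dtau) = (-0.125000, 1.750000); Gamma_uuu = 0.000000, Gamma_uuv = 0.000000, Gamma_uvv = 0.000000, Gamma_vuu = 0.000000, Gamma_vuv = 0.000000, Gamma_vvv = 0.000000; k1 = (-0.125000, 1.750000, 0.000000, 0.000000)
  k2: at (u, v) = (-1.012500, -0.575000), (du/dtau, dv/dtau) = (-0.125000, 1.750000); Gamma_uuu = 0.000000, Gamma_uuv = 0.000000, Gamma_uvv = 0.000000, Gamma_vuu = 0.000000, Gamma_vuv = 0.000000, Gamma_vvv = 0.000000; k2 = (-0.125000, 1.750000, 0.000000, 0.000000)
  k3: at (u, v) = (-1.012500, -0.575000), (du/dtau, dv/dtau) = (-0.125000, 1.750000); Gamma_uuu = 0.000000, Gamma_uuv = 0.000000, Gamma_uvv = 0.000000, Gamma_vuu = 0.000000, Gamma_vuv = 0.000000, Gamma_vvv = 0.000000; k3 = (-0.125000, 1.750000, 0.000000, 0.000000)
  k4: at (u, v) = (-1.025000, -0.400000), (du/dtau, dv/dtau) = (-0.125000, 1.750000); Gamma_uuu = 0.000000, Gamma_uuv = 0.000000, Gamma_uvv = 0.000000, Gamma_vuu = 0.000000, Gamma_vuv = 0.000000, Gamma_vvv = 0.000000; k4 = (-0.125000, 1.750000, 0.000000, 0.000000)
  Y <- Y + (h/6)(k1 + 2k2 + 2k3 + k4): u = -1.0250, v = -0.4000, du/dtau = -0.1250, dv/dtau = 1.7500
step 2:
  k1: at (u, v) = (-1.025000, -0.400000), (du/dtau, dv/dtau) = (-0.125000, 1.750000); Gamma_uuu = 0.000000, Gamma_uuv = 0.000000, Gamma_uvv = 0.000000, Gamma_vuu = 0.000000, Gamma_vuv = 0.000000, Gamma_vvv = 0.000000; k1 = (-0.125000, 1.750000, 0.000000, 0.000000)
  k2: at (u, v) = (-1.037500, -0.225000), (du/dtau, dv/dtau) = (-0.125000, 1.750000); Gamma_uuu = 0.000000, Gamma_uuv = 0.000000, Gamma_uvv = 0.000000, Gamma_vuu = 0.000000, Gamma_vuv = 0.000000, Gamma_vvv = 0.000000; k2 = (-0.125000, 1.750000, 0.000000, 0.000000)
  k3: at (u, v) = (-1.037500, -0.225000), (du/dtau, dv/dtau) = (-0.125000, 1.750000); Gamma_uuu = 0.000000, Gamma_uuv = 0.000000, Gamma_uvv = 0.000000, Gamma_vuu = 0.000000, Gamma_vuv = 0.000000, Gamma_vvv = 0.000000; k3 = (-0.125000, 1.750000, 0.000000, 0.000000)
  k4: at (u, v) = (-1.050000, -0.050000), (du/dtau, dv/dtau) = (-0.125000, 1.750000); Gamma_uuu = 0.000000, Gamma_uuv = 0.000000, Gamma_uvv = 0.000000, Gamma_vuu = 0.000000, Gamma_vuv = 0.000000, Gamma_vvv = 0.000000; k4 = (-0.125000, 1.750000, 0.000000, 0.000000)
  Y <- Y + (h/6)(k1 + 2k2 + 2k3 + k4): u = -1.0500, v = -0.0500, du/dtau = -0.1250, dv/dtau = 1.7500
step 3:
  k1: at (u, v) = (-1.050000, -0.050000), (du/dtau, dv/dtau) = (-0.125000, 1.750000); Gamma_uuu = 0.000000, Gamma_uuv = 0.000000, Gamma_uvv = 0.000000, Gamma_vuu = 0.000000, Gamma_vuv = 0.000000, Gamma_vvv = 0.000000; k1 = (-0.125000, 1.750000, 0.000000, 0.000000)
  k2: at (u, v) = (-1.062500, 0.125000), (du/dtau, dv/dtau) = (-0.125000, 1.750000); Gamma_uuu = 0.000000, Gamma_uuv = 0.000000, Gamma_uvv = 0.000000, Gamma_vuu = 0.000000, Gamma_vuv = 0.000000, Gamma_vvv = 0.000000; k2 = (-0.125000, 1.750000, 0.000000, 0.000000)
  k3: at (u, v) = (-1.062500, 0.125000), (du/dtau, dv/dtau) = (-0.125000, 1.750000); Gamma_uuu = 0.000000, Gamma_uuv = 0.000000, Gamma_uvv = 0.000000, Gamma_vuu = 0.000000, Gamma_vuv = 0.000000, Gamma_vvv = 0.000000; k3 = (-0.125000, 1.750000, 0.000000, 0.000000)
  k4: at (u, v) = (-1.075000, 0.300000), (du/dtau, dv/dtau) = (-0.125000, 1.750000); Gamma_uuu = 0.000000, Gamma_uuv = 0.000000, Gamma_uvv = 0.000000, Gamma_vuu = 0.000000, Gamma_vuv = 0.000000, Gamma_vvv = 0.000000; k4 = (-0.125000, 1.750000, 0.000000, 0.000000)
  Y <- Y + (h/6)(k1 + 2k2 + 2k3 + k4): u = -1.0750, v = 0.3000, du/dtau = -0.1250, dv/dtau = 1.7500
step 4:
  k1: at (u, v) = (-1.075000, 0.300000), (du/dtau, dv/dtau) = (-0.125000, 1.750000); Gamma_uuu = 0.000000, Gamma_uuv = 0.000000, Gamma_uvv = 0.000000, Gamma_vuu = 0.000000, Gamma_vuv = 0.000000, Gamma_vvv = 0.000000; k1 = (-0.125000, 1.750000, 0.000000, 0.000000)
  k2: at (u, v) = (-1.087500, 0.475000), (du/dtau, dv/dtau) = (-0.125000, 1.750000); Gamma_uuu = 0.000000, Gamma_uuv = 0.000000, Gamma_uvv = 0.000000, Gamma_vuu = 0.000000, Gamma_vuv = 0.000000, Gamma_vvv = 0.000000; k2 = (-0.125000, 1.750000, 0.000000, 0.000000)
  k3: at (u, v) = (-1.087500, 0.475000), (du/dtau, dv/dtau) = (-0.125000, 1.750000); Gamma_uuu = 0.000000, Gamma_uuv = 0.000000, Gamma_uvv = 0.000000, Gamma_vuu = 0.000000, Gamma_vuv = 0.000000, Gamma_vvv = 0.000000; k3 = (-0.125000, 1.750000, 0.000000, 0.000000)
  k4: at (u, v) = (-1.100000, 0.650000), (du/dtau, dv/dtau) = (-0.125000, 1.750000); Gamma_uuu = 0.000000, Gamma_uuv = 0.000000, Gamma_uvv = 0.000000, Gamma_vuu = 0.000000, Gamma_vuv = 0.000000, Gamma_vvv = 0.000000; k4 = (-0.125000, 1.750000, 0.000000, 0.000000)
  Y <- Y + (h/6)(k1 + 2k2 + 2k3 + k4): u = -1.1000, v = 0.6500, du/dtau = -0.1250, dv/dtau = 1.7500


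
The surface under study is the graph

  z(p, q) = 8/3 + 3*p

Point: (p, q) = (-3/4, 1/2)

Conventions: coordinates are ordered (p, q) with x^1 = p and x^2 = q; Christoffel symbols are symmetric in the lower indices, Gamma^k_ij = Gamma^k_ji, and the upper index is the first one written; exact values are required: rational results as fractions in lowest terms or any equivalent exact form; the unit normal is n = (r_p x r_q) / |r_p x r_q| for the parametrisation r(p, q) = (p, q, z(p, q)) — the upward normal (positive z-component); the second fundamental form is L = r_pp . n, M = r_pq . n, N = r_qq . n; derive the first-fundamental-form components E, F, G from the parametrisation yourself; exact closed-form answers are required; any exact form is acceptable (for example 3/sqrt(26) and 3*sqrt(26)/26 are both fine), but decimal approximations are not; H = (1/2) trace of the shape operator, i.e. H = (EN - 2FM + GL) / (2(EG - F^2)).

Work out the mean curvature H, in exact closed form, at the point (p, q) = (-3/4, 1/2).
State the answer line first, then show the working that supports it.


Answer: H = 0

z_p = 3, z_q = 0, z_pp = 0, z_pq = 0, z_qq = 0
E = 10, F = 0, G = 1; answer radicand W^2 = 10
unnormalised second-form numerators: l = 0, m = 0, n = 0; L = l/sqrt(10), and similarly M = m/sqrt(W^2), N = n/sqrt(W^2)
H = (E*n - 2*F*m + G*l) / (2*(EG - F^2)*sqrt(W^2)); E*n - 2*F*m + G*l = 0, EG - F^2 = 10, so H = (0)/sqrt(10)


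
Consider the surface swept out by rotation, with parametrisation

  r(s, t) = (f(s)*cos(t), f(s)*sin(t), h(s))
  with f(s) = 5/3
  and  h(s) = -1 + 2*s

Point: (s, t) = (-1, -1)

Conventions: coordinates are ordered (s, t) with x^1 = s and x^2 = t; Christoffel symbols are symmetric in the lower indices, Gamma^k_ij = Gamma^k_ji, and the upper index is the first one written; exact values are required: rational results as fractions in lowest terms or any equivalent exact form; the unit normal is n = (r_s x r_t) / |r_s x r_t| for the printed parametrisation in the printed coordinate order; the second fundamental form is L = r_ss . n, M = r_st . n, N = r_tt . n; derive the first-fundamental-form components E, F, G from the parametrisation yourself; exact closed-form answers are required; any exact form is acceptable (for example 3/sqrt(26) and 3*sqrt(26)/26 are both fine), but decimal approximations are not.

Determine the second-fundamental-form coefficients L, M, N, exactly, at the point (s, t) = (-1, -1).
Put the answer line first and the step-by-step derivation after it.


Answer: L = 0, M = 0, N = 5/3

f = 5/3, f' = 0, f'' = 0, h' = 2, h'' = 0
E = 4, F = 0, G = 25/9; answer radicand W^2 = 4
unnormalised second-form numerators: l = 0, m = 0, n = 10/3; L = l/sqrt(4), and similarly M = m/sqrt(W^2), N = n/sqrt(W^2)


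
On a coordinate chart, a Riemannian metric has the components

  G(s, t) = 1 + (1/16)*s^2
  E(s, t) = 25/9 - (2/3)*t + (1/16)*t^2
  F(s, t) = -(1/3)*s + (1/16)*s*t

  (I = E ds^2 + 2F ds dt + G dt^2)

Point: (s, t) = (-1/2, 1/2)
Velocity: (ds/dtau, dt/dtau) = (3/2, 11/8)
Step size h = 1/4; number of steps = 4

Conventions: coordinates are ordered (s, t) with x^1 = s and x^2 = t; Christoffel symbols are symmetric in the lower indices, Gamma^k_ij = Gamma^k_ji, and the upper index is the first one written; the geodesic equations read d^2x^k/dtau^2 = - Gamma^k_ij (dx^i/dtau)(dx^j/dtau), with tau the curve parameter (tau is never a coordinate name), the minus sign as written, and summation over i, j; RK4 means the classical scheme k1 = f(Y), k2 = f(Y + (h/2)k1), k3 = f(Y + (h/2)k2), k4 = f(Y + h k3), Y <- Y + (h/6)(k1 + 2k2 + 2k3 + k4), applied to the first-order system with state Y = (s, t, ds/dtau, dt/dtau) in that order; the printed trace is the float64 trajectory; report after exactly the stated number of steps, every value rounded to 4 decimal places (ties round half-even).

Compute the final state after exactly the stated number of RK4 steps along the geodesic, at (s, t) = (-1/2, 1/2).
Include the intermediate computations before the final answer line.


f(Y) = (ds/dtau, dt/dtau, -Gamma^s_ij Y'^i Y'^j, -Gamma^t_ij Y'^i Y'^j) with the Gammas evaluated at the stage position; h = 0.250000; intermediate values shown to 6 dp
step 0: s = -0.5000, t = 0.5000, ds/dtau = 1.5000, dt/dtau = 1.3750
step 1:
  k1: at (s, t) = (-0.500000, 0.500000), (ds/dtau, dt/dtau) = (1.500000, 1.375000); Gamma_sss = 0.000000, Gamma_sst = -0.122020, Gamma_stt = 0.000000, Gamma_tss = 0.000000, Gamma_tst = -0.012623, Gamma_ttt = 0.000000; k1 = (1.500000, 1.375000, 0.503331, 0.052069)
  k2: at (s, t) = (-0.312500, 0.671875), (ds/dtau, dt/dtau) = (1.562916, 1.381509); Gamma_sss = 0.000000, Gamma_sst = -0.123231, Gamma_stt = 0.000000, Gamma_tss = 0.000000, Gamma_tst = -0.008261, Gamma_ttt = 0.000000; k2 = (1.562916, 1.381509, 0.532158, 0.035675)
  k3: at (s, t) = (-0.304635, 0.672689), (ds/dtau, dt/dtau) = (1.566520, 1.379459); Gamma_sss = 0.000000, Gamma_sst = -0.123250, Gamma_stt = 0.000000, Gamma_tss = 0.000000, Gamma_tst = -0.008056, Gamma_ttt = 0.000000; k3 = (1.566520, 1.379459, 0.532676, 0.034818)
  k4: at (s, t) = (-0.108370, 0.844865), (ds/dtau, dt/dtau) = (1.633169, 1.383704); Gamma_sss = 0.000000, Gamma_sst = -0.124135, Gamma_stt = 0.000000, Gamma_tss = 0.000000, Gamma_tst = -0.002997, Gamma_ttt = 0.000000; k4 = (1.633169, 1.383704, 0.561044, 0.013546)
  Y <- Y + (h/6)(k1 + 2k2 + 2k3 + k4): s = -0.1087, t = 0.8450, ds/dtau = 1.6331, dt/dtau = 1.3836
step 2:
  k1: at (s, t) = (-0.108665, 0.845027), (ds/dtau, dt/dtau) = (1.633085, 1.383608); Gamma_sss = 0.000000, Gamma_sst = -0.124135, Gamma_stt = 0.000000, Gamma_tss = 0.000000, Gamma_tst = -0.003005, Gamma_ttt = 0.000000; k1 = (1.633085, 1.383608, 0.560978, 0.013582)
  k2: at (s, t) = (0.095471, 1.017978), (ds/dtau, dt/dtau) = (1.703207, 1.385306); Gamma_sss = 0.000000, Gamma_sst = -0.124608, Gamma_stt = 0.000000, Gamma_tss = 0.000000, Gamma_tst = 0.002757, Gamma_ttt = 0.000000; k2 = (1.703207, 1.385306, 0.588017, -0.013009)
  k3: at (s, t) = (0.104236, 1.018190), (ds/dtau, dt/dtau) = (1.706587, 1.381982); Gamma_sss = 0.000000, Gamma_sst = -0.124602, Gamma_stt = 0.000000, Gamma_tss = 0.000000, Gamma_tst = 0.003010, Gamma_ttt = 0.000000; k3 = (1.706587, 1.381982, 0.587742, -0.014197)
  k4: at (s, t) = (0.317982, 1.190522), (ds/dtau, dt/dtau) = (1.780021, 1.380059); Gamma_sss = 0.000000, Gamma_sst = -0.124543, Gamma_stt = 0.000000, Gamma_tss = 0.000000, Gamma_tst = 0.009559, Gamma_ttt = 0.000000; k4 = (1.780021, 1.380059, 0.611890, -0.046966)
  Y <- Y + (h/6)(k1 + 2k2 + 2k3 + k4): s = 0.3177, t = 1.1908, ds/dtau = 1.7799, dt/dtau = 1.3800
step 3:
  k1: at (s, t) = (0.317697, 1.190787), (ds/dtau, dt/dtau) = (1.779935, 1.379950); Gamma_sss = 0.000000, Gamma_sst = -0.124544, Gamma_stt = 0.000000, Gamma_tss = 0.000000, Gamma_tst = 0.009551, Gamma_ttt = 0.000000; k1 = (1.779935, 1.379950, 0.611817, -0.046921)
  k2: at (s, t) = (0.540189, 1.363281), (ds/dtau, dt/dtau) = (1.856412, 1.374085); Gamma_sss = 0.000000, Gamma_sst = -0.123859, Gamma_stt = 0.000000, Gamma_tss = 0.000000, Gamma_tst = 0.016853, Gamma_ttt = 0.000000; k2 = (1.856412, 1.374085, 0.631893, -0.085979)
  k3: at (s, t) = (0.549749, 1.362547), (ds/dtau, dt/dtau) = (1.858921, 1.369203); Gamma_sss = 0.000000, Gamma_sst = -0.123819, Gamma_stt = 0.000000, Gamma_tss = 0.000000, Gamma_tst = 0.017142, Gamma_ttt = 0.000000; k3 = (1.858921, 1.369203, 0.630296, -0.087264)
  k4: at (s, t) = (0.782428, 1.533088), (ds/dtau, dt/dtau) = (1.937509, 1.358134); Gamma_sss = 0.000000, Gamma_sst = -0.122375, Gamma_stt = 0.000000, Gamma_tss = 0.000000, Gamma_tst = 0.025196, Gamma_ttt = 0.000000; k4 = (1.937509, 1.358134, 0.644035, -0.132600)
  Y <- Y + (h/6)(k1 + 2k2 + 2k3 + k4): s = 0.7822, t = 1.5335, ds/dtau = 1.9374, dt/dtau = 1.3580
step 4:
  k1: at (s, t) = (0.782202, 1.533481), (ds/dtau, dt/dtau) = (1.937444, 1.358033); Gamma_sss = 0.000000, Gamma_sst = -0.122376, Gamma_stt = 0.000000, Gamma_tss = 0.000000, Gamma_tst = 0.025191, Gamma_ttt = 0.000000; k1 = (1.937444, 1.358033, 0.643969, -0.132561)
  k2: at (s, t) = (1.024382, 1.703235), (ds/dtau, dt/dtau) = (2.017940, 1.341463); Gamma_sss = 0.000000, Gamma_sst = -0.120095, Gamma_stt = 0.000000, Gamma_tss = 0.000000, Gamma_tst = 0.033890, Gamma_ttt = 0.000000; k2 = (2.017940, 1.341463, 0.650191, -0.183478)
  k3: at (s, t) = (1.034444, 1.701164), (ds/dtau, dt/dtau) = (2.018718, 1.335098); Gamma_sss = 0.000000, Gamma_sst = -0.120021, Gamma_stt = 0.000000, Gamma_tss = 0.000000, Gamma_tst = 0.034182, Gamma_ttt = 0.000000; k3 = (2.018718, 1.335098, 0.646959, -0.184254)
  k4: at (s, t) = (1.286881, 1.867256), (ds/dtau, dt/dtau) = (2.099184, 1.311970); Gamma_sss = 0.000000, Gamma_sst = -0.116822, Gamma_stt = 0.000000, Gamma_tss = 0.000000, Gamma_tst = 0.043374, Gamma_ttt = 0.000000; k4 = (2.099184, 1.311970, 0.643470, -0.238907)
  Y <- Y + (h/6)(k1 + 2k2 + 2k3 + k4): s = 1.2868, t = 1.8678, ds/dtau = 2.0992, dt/dtau = 1.3119

Answer: s = 1.2868, t = 1.8678, ds/dtau = 2.0992, dt/dtau = 1.3119


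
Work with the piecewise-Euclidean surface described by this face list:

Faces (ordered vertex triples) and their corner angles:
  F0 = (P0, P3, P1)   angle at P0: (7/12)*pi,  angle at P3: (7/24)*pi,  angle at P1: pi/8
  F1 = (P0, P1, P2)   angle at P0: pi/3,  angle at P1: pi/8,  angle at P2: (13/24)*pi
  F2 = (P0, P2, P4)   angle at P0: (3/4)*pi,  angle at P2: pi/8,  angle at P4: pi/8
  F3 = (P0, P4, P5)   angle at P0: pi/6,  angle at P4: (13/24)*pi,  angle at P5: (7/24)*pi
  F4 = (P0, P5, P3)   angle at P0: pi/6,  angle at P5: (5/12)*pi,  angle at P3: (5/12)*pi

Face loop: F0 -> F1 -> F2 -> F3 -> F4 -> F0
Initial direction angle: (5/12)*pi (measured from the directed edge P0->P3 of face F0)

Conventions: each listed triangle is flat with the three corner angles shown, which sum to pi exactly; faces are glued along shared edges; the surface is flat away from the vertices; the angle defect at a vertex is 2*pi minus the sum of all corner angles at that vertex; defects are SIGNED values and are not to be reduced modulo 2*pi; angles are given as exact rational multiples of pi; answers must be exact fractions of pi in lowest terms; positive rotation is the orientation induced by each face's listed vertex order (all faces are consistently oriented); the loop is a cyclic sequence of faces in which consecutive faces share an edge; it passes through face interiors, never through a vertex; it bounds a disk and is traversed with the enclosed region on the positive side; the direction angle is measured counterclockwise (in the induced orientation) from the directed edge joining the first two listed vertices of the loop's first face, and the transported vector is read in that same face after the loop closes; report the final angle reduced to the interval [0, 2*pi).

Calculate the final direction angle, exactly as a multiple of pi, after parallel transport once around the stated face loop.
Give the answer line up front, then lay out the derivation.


Answer: final direction angle = (5/12)*pi

enclosed vertex P0: corner angles sum to 2*pi, defect = 2*pi - 2*pi = 0
by Gauss-Bonnet the loop rotates the vector by the enclosed defect sum (positive orientation, mod 2*pi)
final angle = (5/12)*pi + 0 = (5/12)*pi (mod 2*pi)


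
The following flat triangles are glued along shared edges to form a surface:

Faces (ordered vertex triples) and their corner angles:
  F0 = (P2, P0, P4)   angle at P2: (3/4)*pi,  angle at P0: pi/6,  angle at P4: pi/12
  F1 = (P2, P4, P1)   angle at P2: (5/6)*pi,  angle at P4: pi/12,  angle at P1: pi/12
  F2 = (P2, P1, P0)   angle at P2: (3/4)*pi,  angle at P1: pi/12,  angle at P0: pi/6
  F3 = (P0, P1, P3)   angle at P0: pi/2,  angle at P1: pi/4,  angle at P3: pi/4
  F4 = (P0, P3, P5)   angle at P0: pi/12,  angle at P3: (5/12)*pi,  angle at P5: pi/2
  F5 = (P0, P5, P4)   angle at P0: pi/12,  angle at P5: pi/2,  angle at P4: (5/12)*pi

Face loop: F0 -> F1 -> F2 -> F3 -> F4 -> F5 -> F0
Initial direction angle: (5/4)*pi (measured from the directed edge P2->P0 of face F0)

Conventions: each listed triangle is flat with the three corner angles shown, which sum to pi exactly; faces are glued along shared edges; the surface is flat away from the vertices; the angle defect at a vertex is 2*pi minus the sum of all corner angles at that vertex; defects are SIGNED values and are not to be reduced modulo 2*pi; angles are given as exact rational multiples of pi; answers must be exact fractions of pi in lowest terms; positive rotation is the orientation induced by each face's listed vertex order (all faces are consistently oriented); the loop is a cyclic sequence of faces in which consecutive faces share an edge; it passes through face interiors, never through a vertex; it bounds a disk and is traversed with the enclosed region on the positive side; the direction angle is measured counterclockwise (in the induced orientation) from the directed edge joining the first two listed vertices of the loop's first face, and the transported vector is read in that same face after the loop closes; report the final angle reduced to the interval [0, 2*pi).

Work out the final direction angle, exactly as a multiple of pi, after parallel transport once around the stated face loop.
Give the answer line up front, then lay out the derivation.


Answer: final direction angle = (23/12)*pi

enclosed vertex P0: corner angles sum to pi, defect = 2*pi - pi = pi
enclosed vertex P2: corner angles sum to (7/3)*pi, defect = 2*pi - (7/3)*pi = -pi/3
final direction = starting direction + enclosed defect total, reduced mod 2*pi (induced orientation)
final angle = (5/4)*pi + (2/3)*pi = (23/12)*pi (mod 2*pi)


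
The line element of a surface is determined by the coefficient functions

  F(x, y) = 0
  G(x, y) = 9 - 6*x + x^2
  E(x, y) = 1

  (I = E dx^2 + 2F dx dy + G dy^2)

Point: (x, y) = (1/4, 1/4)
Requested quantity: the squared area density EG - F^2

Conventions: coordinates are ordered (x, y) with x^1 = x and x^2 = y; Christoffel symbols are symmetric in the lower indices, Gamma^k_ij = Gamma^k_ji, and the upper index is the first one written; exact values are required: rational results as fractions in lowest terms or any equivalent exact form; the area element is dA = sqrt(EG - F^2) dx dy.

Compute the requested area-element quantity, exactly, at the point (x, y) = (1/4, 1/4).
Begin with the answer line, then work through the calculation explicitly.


Answer: EG - F^2 = 121/16

E = 1, F = 0, G = 121/16; EG - F^2 = 121/16


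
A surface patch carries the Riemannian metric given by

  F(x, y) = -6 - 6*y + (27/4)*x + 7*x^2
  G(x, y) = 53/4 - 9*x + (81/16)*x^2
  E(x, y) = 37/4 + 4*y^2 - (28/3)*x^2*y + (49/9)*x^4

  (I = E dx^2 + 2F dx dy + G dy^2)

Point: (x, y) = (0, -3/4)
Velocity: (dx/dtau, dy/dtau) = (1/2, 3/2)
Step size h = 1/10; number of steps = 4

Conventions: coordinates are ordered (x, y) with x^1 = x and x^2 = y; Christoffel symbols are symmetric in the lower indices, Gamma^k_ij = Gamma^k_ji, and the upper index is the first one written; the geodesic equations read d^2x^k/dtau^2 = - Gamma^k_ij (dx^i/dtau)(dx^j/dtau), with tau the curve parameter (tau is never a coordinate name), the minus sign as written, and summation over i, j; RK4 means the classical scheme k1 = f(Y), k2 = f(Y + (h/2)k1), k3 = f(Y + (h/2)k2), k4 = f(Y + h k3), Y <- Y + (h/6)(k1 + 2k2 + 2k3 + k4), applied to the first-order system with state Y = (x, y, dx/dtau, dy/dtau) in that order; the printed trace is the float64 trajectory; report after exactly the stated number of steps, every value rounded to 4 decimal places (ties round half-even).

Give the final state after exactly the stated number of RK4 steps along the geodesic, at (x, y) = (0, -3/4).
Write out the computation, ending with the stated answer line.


f(Y) = (dx/dtau, dy/dtau, -Gamma^x_ij Y'^i Y'^j, -Gamma^y_ij Y'^i Y'^j) with the Gammas evaluated at the stage position; h = 0.100000; intermediate values shown to 6 dp
step 0: x = 0.0000, y = -0.7500, dx/dtau = 0.5000, dy/dtau = 1.5000
step 1:
  k1: at (x, y) = (0.000000, -0.750000), (dx/dtau, dy/dtau) = (0.500000, 1.500000); Gamma_xxx = 0.097419, Gamma_xxy = -0.309742, Gamma_xyy = -0.132390, Gamma_yxx = 0.746878, Gamma_yxy = -0.374688, Gamma_yyy = -0.014988; k1 = (0.500000, 1.500000, 0.738135, 0.409034)
  k2: at (x, y) = (0.025000, -0.675000), (dx/dtau, dy/dtau) = (0.536907, 1.520452); Gamma_xxx = 0.137959, Gamma_xxy = -0.304538, Gamma_xyy = -0.150134, Gamma_yxx = 0.771256, Gamma_yxy = -0.377226, Gamma_yyy = -0.020476; k2 = (0.536907, 1.520452, 0.804520, 0.440898)
  k3: at (x, y) = (0.026845, -0.673977), (dx/dtau, dy/dtau) = (0.540226, 1.522045); Gamma_xxx = 0.139000, Gamma_xxy = -0.304029, Gamma_xyy = -0.151042, Gamma_yxx = 0.773985, Gamma_yxy = -0.376743, Gamma_yyy = -0.020545; k3 = (0.540226, 1.522045, 0.809316, 0.441263)
  k4: at (x, y) = (0.054023, -0.597796), (dx/dtau, dy/dtau) = (0.580932, 1.544126); Gamma_xxx = 0.180855, Gamma_xxy = -0.296477, Gamma_xyy = -0.170957, Gamma_yxx = 0.804309, Gamma_yxy = -0.377805, Gamma_yyy = -0.027133; k4 = (0.580932, 1.544126, 0.878481, 0.471062)
  Y <- Y + (h/6)(k1 + 2k2 + 2k3 + k4): x = 0.0539, y = -0.5978, dx/dtau = 0.5807, dy/dtau = 1.5441
step 2:
  k1: at (x, y) = (0.053920, -0.597848), (dx/dtau, dy/dtau) = (0.580738, 1.544074); Gamma_xxx = 0.180805, Gamma_xxy = -0.296508, Gamma_xyy = -0.170906, Gamma_yxx = 0.804153, Gamma_yxy = -0.377836, Gamma_yyy = -0.027130; k1 = (0.580738, 1.544074, 0.878249, 0.471087)
  k2: at (x, y) = (0.082957, -0.520644), (dx/dtau, dy/dtau) = (0.624651, 1.567628); Gamma_xxx = 0.223236, Gamma_xxy = -0.286483, Gamma_xyy = -0.192812, Gamma_yxx = 0.840022, Gamma_yxy = -0.377228, Gamma_yyy = -0.034877; k2 = (0.624651, 1.567628, 0.947782, 0.496721)
  k3: at (x, y) = (0.085152, -0.519467), (dx/dtau, dy/dtau) = (0.628127, 1.568910); Gamma_xxx = 0.224196, Gamma_xxy = -0.285749, Gamma_xyy = -0.193928, Gamma_yxx = 0.843428, Gamma_yxy = -0.376511, Gamma_yyy = -0.034969; k3 = (0.628127, 1.568910, 0.952092, 0.495390)
  k4: at (x, y) = (0.116733, -0.440957), (dx/dtau, dy/dtau) = (0.675947, 1.593613); Gamma_xxx = 0.266442, Gamma_xxy = -0.272730, Gamma_xyy = -0.218099, Gamma_yxx = 0.886020, Gamma_yxy = -0.373557, Gamma_yyy = -0.043926; k4 = (0.675947, 1.593613, 1.019715, 0.511518)
  Y <- Y + (h/6)(k1 + 2k2 + 2k3 + k4): x = 0.1166, y = -0.4410, dx/dtau = 0.6757, dy/dtau = 1.5935
step 3:
  k1: at (x, y) = (0.116624, -0.441002), (dx/dtau, dy/dtau) = (0.675700, 1.593521); Gamma_xxx = 0.266411, Gamma_xxy = -0.272769, Gamma_xyy = -0.218045, Gamma_yxx = 0.885847, Gamma_yxy = -0.373598, Gamma_yyy = -0.043924; k1 = (0.675700, 1.593521, 1.019452, 0.511621)
  k2: at (x, y) = (0.150409, -0.361326), (dx/dtau, dy/dtau) = (0.726673, 1.619102); Gamma_xxx = 0.307424, Gamma_xxy = -0.256761, Gamma_xyy = -0.244140, Gamma_yxx = 0.934477, Gamma_yxy = -0.368095, Gamma_yyy = -0.054037; k2 = (0.726673, 1.619102, 1.081863, 0.514373)
  k3: at (x, y) = (0.152958, -0.360047), (dx/dtau, dy/dtau) = (0.729793, 1.619239); Gamma_xxx = 0.308019, Gamma_xxy = -0.255805, Gamma_xyy = -0.245414, Gamma_yxx = 0.938558, Gamma_yxy = -0.367073, Gamma_yyy = -0.054099; k3 = (0.729793, 1.619239, 1.083984, 0.509517)
  k4: at (x, y) = (0.189603, -0.279078), (dx/dtau, dy/dtau) = (0.784098, 1.644472); Gamma_xxx = 0.346253, Gamma_xxy = -0.236499, Gamma_xyy = -0.273427, Gamma_yxx = 0.994065, Gamma_yxy = -0.358271, Gamma_yyy = -0.065154; k4 = (0.784098, 1.644472, 1.136445, 0.488964)
  Y <- Y + (h/6)(k1 + 2k2 + 2k3 + k4): x = 0.1895, y = -0.2791, dx/dtau = 0.7838, dy/dtau = 1.6443
step 4:
  k1: at (x, y) = (0.189503, -0.279091), (dx/dtau, dy/dtau) = (0.783827, 1.644327); Gamma_xxx = 0.346261, Gamma_xxy = -0.236534, Gamma_xyy = -0.273385, Gamma_yxx = 0.993902, Gamma_yxy = -0.358318, Gamma_yyy = -0.065161; k1 = (0.783827, 1.644327, 1.136165, 0.489194)
  k2: at (x, y) = (0.228694, -0.196874), (dx/dtau, dy/dtau) = (0.840635, 1.668787); Gamma_xxx = 0.380439, Gamma_xxy = -0.214210, Gamma_xyy = -0.302796, Gamma_yxx = 1.055291, Gamma_yxy = -0.346123, Gamma_yyy = -0.076884; k2 = (0.840635, 1.668787, 1.175401, 0.439480)
  k3: at (x, y) = (0.231535, -0.195651), (dx/dtau, dy/dtau) = (0.842597, 1.666301); Gamma_xxx = 0.380266, Gamma_xxy = -0.213151, Gamma_xyy = -0.304086, Gamma_yxx = 1.059880, Gamma_yxy = -0.344779, Gamma_yyy = -0.076781; k3 = (0.842597, 1.666301, 1.172874, 0.428858)
  k4: at (x, y) = (0.273762, -0.112461), (dx/dtau, dy/dtau) = (0.901114, 1.687213); Gamma_xxx = 0.408019, Gamma_xxy = -0.188099, Gamma_xyy = -0.334445, Gamma_yxx = 1.127309, Gamma_yxy = -0.328643, Gamma_yyy = -0.088444; k4 = (0.901114, 1.687213, 1.192706, 0.335708)
  Y <- Y + (h/6)(k1 + 2k2 + 2k3 + k4): x = 0.2737, y = -0.1124, dx/dtau = 0.9009, dy/dtau = 1.6870

Answer: x = 0.2737, y = -0.1124, dx/dtau = 0.9009, dy/dtau = 1.6870


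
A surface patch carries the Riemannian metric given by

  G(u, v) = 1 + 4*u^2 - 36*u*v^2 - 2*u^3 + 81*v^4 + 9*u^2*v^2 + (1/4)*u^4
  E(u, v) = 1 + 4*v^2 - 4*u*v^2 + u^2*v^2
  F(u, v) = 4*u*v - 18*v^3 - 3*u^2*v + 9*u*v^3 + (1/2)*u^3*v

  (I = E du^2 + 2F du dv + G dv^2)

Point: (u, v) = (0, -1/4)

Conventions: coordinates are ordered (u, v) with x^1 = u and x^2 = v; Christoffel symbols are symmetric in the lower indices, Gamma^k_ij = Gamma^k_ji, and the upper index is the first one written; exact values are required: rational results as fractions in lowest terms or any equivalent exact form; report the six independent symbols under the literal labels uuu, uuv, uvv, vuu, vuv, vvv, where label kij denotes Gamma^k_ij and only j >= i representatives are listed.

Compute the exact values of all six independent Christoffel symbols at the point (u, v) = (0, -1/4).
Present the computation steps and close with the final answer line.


E = 5/4, F = 9/32, G = 337/256 at the point
E_u = -1/4, E_v = -2, F_u = -73/64, F_v = -27/8, G_u = -9/4, G_v = -81/16
EG - F^2 = 401/256;  g^inv = (256/401) * [[337/256, -9/32], [-9/32, 5/4]]
first-kind symbols [ij,l] = (1/2)(d_i g_jl + d_j g_il - d_l g_ij): [uu,u] = E_u/2 = -1/8, [uu,v] = F_u - E_v/2 = -9/64, [uv,u] = E_v/2 = -1, [uv,v] = G_u/2 = -9/8, [vv,u] = F_v - G_u/2 = -9/4, [vv,v] = G_v/2 = -81/32
Gamma^u_ij = (G*[ij,u] - F*[ij,v])/(EG - F^2), Gamma^v_ij = (E*[ij,v] - F*[ij,u])/(EG - F^2)

Answer: Gamma_uuu = -32/401, Gamma_uuv = -256/401, Gamma_uvv = -576/401, Gamma_vuu = -36/401, Gamma_vuv = -288/401, Gamma_vvv = -648/401


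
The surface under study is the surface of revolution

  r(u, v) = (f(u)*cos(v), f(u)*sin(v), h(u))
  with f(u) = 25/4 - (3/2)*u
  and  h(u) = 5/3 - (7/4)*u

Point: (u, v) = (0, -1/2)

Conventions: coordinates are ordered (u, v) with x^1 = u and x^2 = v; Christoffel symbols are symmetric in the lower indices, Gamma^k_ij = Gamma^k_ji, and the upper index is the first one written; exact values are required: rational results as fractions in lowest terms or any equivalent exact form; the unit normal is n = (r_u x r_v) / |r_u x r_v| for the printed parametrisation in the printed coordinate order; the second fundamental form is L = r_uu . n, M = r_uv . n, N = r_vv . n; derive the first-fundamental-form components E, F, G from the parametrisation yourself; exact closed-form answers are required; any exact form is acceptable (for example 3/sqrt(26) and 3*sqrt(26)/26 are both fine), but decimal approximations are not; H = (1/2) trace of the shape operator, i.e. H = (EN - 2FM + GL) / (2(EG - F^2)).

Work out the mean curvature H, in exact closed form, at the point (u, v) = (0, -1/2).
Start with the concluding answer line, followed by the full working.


Answer: H = -14*sqrt(85)/2125

f = 25/4, f' = -3/2, f'' = 0, h' = -7/4, h'' = 0
E = 85/16, F = 0, G = 625/16; answer radicand W^2 = 85/16
unnormalised second-form numerators: l = 0, m = 0, n = -175/16; L = l/sqrt(85/16), and similarly M = m/sqrt(W^2), N = n/sqrt(W^2)
H = (E*n - 2*F*m + G*l) / (2*(EG - F^2)*sqrt(W^2)); E*n - 2*F*m + G*l = -14875/256, EG - F^2 = 53125/256, so H = (-7/50)/sqrt(85/16)


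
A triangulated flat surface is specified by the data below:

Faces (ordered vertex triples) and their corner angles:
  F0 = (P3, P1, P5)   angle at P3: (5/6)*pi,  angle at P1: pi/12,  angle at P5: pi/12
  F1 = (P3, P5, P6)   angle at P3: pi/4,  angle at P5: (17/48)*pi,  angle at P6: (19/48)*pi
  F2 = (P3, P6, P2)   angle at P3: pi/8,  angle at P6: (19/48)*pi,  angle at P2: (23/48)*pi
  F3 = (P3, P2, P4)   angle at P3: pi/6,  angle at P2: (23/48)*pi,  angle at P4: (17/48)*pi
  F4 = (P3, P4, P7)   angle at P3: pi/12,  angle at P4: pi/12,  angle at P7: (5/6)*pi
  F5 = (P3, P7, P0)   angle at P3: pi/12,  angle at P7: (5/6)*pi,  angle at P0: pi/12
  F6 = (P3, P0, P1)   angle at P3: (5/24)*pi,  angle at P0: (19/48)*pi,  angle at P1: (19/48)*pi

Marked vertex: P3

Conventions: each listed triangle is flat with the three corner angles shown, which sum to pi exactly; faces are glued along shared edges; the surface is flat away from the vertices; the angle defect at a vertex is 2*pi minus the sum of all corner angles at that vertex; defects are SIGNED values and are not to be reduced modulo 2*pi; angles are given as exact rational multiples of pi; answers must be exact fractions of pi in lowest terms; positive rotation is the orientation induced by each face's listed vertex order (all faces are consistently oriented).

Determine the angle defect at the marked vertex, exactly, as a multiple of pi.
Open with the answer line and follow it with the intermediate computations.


Answer: defect(P3) = pi/4

Sum of corner angles at P3: (7/4)*pi
defect = 2*pi - (7/4)*pi


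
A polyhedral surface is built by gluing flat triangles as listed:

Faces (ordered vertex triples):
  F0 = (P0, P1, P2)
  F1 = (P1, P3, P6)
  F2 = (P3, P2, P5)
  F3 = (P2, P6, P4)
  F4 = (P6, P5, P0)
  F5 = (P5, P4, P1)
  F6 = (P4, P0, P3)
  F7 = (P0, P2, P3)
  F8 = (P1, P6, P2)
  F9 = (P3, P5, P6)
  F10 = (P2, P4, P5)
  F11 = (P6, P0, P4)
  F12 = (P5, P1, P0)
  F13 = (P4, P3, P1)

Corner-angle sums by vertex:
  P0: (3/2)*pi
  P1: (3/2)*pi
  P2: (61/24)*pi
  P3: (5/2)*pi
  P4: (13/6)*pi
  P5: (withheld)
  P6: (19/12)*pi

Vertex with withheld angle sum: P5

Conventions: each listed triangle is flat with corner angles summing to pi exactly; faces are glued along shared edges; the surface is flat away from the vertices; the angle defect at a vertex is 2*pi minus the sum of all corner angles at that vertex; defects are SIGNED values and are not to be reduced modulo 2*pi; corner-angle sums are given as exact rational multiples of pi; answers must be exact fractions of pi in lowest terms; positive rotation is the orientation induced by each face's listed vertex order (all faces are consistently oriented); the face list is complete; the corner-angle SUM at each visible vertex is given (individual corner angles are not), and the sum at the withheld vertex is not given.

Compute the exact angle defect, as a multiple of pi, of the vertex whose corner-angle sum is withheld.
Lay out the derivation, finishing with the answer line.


V = 7, E = 21, F = 14; chi = V - E + F = 0
Gauss-Bonnet: total defect = 2*pi*chi = 0; visible defects sum to (5/24)*pi

Answer: defect(P5) = (-5/24)*pi


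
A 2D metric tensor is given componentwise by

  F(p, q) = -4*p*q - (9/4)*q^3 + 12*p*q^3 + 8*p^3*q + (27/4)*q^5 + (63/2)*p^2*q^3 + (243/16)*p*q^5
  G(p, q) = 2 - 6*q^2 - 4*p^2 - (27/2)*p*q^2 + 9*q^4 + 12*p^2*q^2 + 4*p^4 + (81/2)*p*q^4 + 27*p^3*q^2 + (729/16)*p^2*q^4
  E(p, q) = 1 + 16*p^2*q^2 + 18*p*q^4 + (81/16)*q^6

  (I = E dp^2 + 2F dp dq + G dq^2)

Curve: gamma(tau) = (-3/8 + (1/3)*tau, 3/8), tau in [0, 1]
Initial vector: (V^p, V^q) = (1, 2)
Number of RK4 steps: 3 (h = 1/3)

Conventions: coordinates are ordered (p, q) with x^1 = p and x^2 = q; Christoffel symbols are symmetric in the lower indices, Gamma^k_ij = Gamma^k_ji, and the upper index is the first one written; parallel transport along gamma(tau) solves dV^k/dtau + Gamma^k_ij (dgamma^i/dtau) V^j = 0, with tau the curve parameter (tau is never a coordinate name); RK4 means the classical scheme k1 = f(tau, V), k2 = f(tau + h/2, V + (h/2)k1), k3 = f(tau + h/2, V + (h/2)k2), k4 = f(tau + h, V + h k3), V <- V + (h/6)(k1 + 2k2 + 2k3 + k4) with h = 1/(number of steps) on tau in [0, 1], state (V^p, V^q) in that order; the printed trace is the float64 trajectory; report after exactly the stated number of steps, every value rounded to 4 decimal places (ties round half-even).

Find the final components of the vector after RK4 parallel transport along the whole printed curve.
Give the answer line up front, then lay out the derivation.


Answer: V^p = 1.0498, V^q = 2.2737

gamma'(tau) = (1/3, 0); f(tau, V)^k = -Gamma^k_ij(gamma(tau)) gamma'^i(tau) V^j; h = 1/3; intermediate values shown to 6 dp
curve data and Christoffel symbols at the stage parameters:
  tau = 0.000000: gamma = (-0.375000, 0.375000), gamma' = (0.333333, 0.000000); Gamma_ppp = -0.410162, Gamma_ppq = 0.150606, Gamma_pqq = -0.096132, Gamma_qpp = -0.603286, Gamma_qpq = 0.221519, Gamma_qqq = -0.141395
  tau = 0.166667: gamma = (-0.319444, 0.375000), gamma' = (0.333333, 0.000000); Gamma_ppp = -0.340397, Gamma_ppq = 0.074560, Gamma_pqq = -0.143605, Gamma_qpp = -0.639466, Gamma_qpq = 0.140068, Gamma_qqq = -0.269775
  tau = 0.333333: gamma = (-0.263889, 0.375000), gamma' = (0.333333, 0.000000); Gamma_ppp = -0.267891, Gamma_ppq = 0.018991, Gamma_pqq = -0.163246, Gamma_qpp = -0.666235, Gamma_qpq = 0.047230, Gamma_qqq = -0.405987
  tau = 0.500000: gamma = (-0.208333, 0.375000), gamma' = (0.333333, 0.000000); Gamma_ppp = -0.192258, Gamma_ppq = -0.014853, Gamma_pqq = -0.153206, Gamma_qpp = -0.683424, Gamma_qpq = -0.052799, Gamma_qqq = -0.544604
  tau = 0.666667: gamma = (-0.152778, 0.375000), gamma' = (0.333333, 0.000000); Gamma_ppp = -0.112784, Gamma_ppq = -0.025422, Gamma_pqq = -0.111022, Gamma_qpp = -0.690355, Gamma_qpq = -0.155609, Gamma_qqq = -0.679568
  tau = 0.833333: gamma = (-0.097222, 0.375000), gamma' = (0.333333, 0.000000); Gamma_ppp = -0.028608, Gamma_ppq = -0.010686, Gamma_pqq = -0.033525, Gamma_qpp = -0.685700, Gamma_qpq = -0.256145, Gamma_qqq = -0.803555
  tau = 1.000000: gamma = (-0.041667, 0.375000), gamma' = (0.333333, 0.000000); Gamma_ppp = 0.061018, Gamma_ppq = 0.031833, Gamma_pqq = 0.082946, Gamma_qpp = -0.667420, Gamma_qpq = -0.348194, Gamma_qqq = -0.907273
step 0: V^p = 1.0000, V^q = 2.0000
step 1: k1 = (0.036316, 0.053416), k2 = (0.064224, 0.120651), k3 = (0.064474, 0.121119), k4 = (0.078300, 0.194729); V <- V + (h/6)(k1 + 2k2 + 2k3 + k4): V^p = 1.0207, V^q = 2.0406
step 2: k1 = (0.078224, 0.194541), k2 = (0.076510, 0.271972), k3 = (0.076556, 0.272134), k4 = (0.057392, 0.351300); V <- V + (h/6)(k1 + 2k2 + 2k3 + k4): V^p = 1.0452, V^q = 2.1314
step 3: k1 = (0.057356, 0.351079), k2 = (0.017859, 0.428066), k3 = (0.017842, 0.427657), k4 = (-0.045509, 0.497783); V <- V + (h/6)(k1 + 2k2 + 2k3 + k4): V^p = 1.0498, V^q = 2.2737
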